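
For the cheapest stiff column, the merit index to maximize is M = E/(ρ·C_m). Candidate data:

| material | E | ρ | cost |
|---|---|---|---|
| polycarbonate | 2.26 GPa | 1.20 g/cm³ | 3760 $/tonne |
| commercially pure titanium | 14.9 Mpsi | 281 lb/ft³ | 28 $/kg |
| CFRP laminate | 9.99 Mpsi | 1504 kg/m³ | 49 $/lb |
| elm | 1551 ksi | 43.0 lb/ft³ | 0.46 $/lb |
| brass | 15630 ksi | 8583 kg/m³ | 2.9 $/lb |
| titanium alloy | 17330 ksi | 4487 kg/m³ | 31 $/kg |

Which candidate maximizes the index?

Putting every candidate on a common basis:
  polycarbonate: E = 2.260 GPa, ρ = 1200 kg/m³, cost = 3.760 $/kg
  commercially pure titanium: E = 102.7 GPa, ρ = 4501 kg/m³, cost = 28.00 $/kg
  CFRP laminate: E = 68.88 GPa, ρ = 1504 kg/m³, cost = 108.0 $/kg
  elm: E = 10.69 GPa, ρ = 688.8 kg/m³, cost = 1.014 $/kg
  brass: E = 107.8 GPa, ρ = 8583 kg/m³, cost = 6.393 $/kg
  titanium alloy: E = 119.5 GPa, ρ = 4487 kg/m³, cost = 31.00 $/kg
  elm: M = 15.3 MN·m per $
  brass: M = 1.96 MN·m per $
  titanium alloy: M = 0.859 MN·m per $
  commercially pure titanium: M = 0.815 MN·m per $
  polycarbonate: M = 0.501 MN·m per $
  CFRP laminate: M = 0.424 MN·m per $
The maximum is for elm.

elm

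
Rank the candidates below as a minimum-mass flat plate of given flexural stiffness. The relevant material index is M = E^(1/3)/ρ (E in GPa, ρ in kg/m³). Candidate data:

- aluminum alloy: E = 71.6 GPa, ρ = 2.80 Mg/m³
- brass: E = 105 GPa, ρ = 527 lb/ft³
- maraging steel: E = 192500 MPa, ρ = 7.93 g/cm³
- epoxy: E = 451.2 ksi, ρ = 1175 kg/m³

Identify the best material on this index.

After converting to SI:
  aluminum alloy: E = 71.60 GPa, ρ = 2800 kg/m³
  brass: E = 105.0 GPa, ρ = 8442 kg/m³
  maraging steel: E = 192.5 GPa, ρ = 7930 kg/m³
  epoxy: E = 3.111 GPa, ρ = 1175 kg/m³
  aluminum alloy: M = 1.48×10⁻³
  epoxy: M = 1.24×10⁻³
  maraging steel: M = 0.728×10⁻³
  brass: M = 0.559×10⁻³
Aluminum alloy ranks first.

aluminum alloy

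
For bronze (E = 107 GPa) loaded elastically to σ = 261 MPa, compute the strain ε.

ε = σ/E = 261 / 107000 = 2.44×10⁻³.

2.44×10⁻³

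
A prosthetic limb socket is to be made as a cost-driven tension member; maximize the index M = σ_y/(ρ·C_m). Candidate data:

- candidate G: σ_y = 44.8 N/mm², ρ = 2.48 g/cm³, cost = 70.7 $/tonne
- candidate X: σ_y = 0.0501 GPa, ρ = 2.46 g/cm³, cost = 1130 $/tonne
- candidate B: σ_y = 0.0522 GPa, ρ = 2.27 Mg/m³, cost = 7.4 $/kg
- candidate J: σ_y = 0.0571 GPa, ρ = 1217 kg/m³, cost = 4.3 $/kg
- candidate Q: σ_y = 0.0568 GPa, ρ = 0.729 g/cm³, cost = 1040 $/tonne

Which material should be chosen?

Convert each candidate to consistent units, then evaluate M:
  candidate G: σ_y = 44.80 MPa, ρ = 2480 kg/m³, cost = 0.07070 $/kg
  candidate X: σ_y = 50.10 MPa, ρ = 2460 kg/m³, cost = 1.130 $/kg
  candidate B: σ_y = 52.20 MPa, ρ = 2270 kg/m³, cost = 7.400 $/kg
  candidate J: σ_y = 57.10 MPa, ρ = 1217 kg/m³, cost = 4.300 $/kg
  candidate Q: σ_y = 56.80 MPa, ρ = 729.0 kg/m³, cost = 1.040 $/kg
  candidate G: M = 256 kN·m per $
  candidate Q: M = 74.9 kN·m per $
  candidate X: M = 18.0 kN·m per $
  candidate J: M = 10.9 kN·m per $
  candidate B: M = 3.11 kN·m per $
Candidate G has the largest M.

candidate G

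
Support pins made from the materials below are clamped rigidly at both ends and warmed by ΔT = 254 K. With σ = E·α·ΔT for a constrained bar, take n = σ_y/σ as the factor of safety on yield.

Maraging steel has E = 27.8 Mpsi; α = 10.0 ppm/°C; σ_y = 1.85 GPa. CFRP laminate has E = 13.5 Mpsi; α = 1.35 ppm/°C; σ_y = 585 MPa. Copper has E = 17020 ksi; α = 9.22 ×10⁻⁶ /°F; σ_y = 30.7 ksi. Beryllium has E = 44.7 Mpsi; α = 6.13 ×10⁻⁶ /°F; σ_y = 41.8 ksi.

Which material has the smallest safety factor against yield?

beryllium

With everything in SI (GPa, ×10⁻⁶/K, MPa):
  maraging steel: E = 191.7, α = 10.0, σ_y = 1850 → σ = 487 MPa, n = 3.80
  CFRP laminate: E = 93.08, α = 1.35, σ_y = 585.0 → σ = 31.9 MPa, n = 18.3
  copper: E = 117.3, α = 16.6, σ_y = 211.7 → σ = 495 MPa, n = 0.428
  beryllium: E = 308.2, α = 11.0, σ_y = 288.2 → σ = 864 MPa, n = 0.334
The minimum is beryllium at n = 0.334.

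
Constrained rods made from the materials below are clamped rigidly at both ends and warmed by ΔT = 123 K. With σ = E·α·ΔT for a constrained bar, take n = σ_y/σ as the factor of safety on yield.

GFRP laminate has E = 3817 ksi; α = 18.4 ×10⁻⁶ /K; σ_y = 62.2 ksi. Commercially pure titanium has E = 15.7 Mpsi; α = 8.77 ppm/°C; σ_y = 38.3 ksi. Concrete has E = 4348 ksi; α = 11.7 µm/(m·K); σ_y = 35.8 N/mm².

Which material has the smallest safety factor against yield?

concrete

Per material, after unit conversion:
  GFRP laminate: E = 26.32, α = 18.4, σ_y = 428.9 → σ = 59.6 MPa, n = 7.20
  commercially pure titanium: E = 108.2, α = 8.77, σ_y = 264.1 → σ = 117 MPa, n = 2.26
  concrete: E = 29.98, α = 11.7, σ_y = 35.80 → σ = 43.1 MPa, n = 0.830
The minimum is concrete at n = 0.830.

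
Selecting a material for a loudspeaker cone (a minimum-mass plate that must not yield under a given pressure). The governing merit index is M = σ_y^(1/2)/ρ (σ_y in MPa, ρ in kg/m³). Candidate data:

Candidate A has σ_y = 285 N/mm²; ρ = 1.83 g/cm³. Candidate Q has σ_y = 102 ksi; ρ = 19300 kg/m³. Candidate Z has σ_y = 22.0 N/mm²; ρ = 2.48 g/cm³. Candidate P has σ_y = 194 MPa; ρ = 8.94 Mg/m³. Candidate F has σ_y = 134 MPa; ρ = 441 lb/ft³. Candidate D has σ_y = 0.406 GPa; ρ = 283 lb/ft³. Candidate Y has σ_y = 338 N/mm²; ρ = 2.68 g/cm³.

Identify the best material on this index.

candidate A

Convert each candidate to consistent units, then evaluate M:
  candidate A: σ_y = 285.0 MPa, ρ = 1830 kg/m³
  candidate Q: σ_y = 703.3 MPa, ρ = 19300 kg/m³
  candidate Z: σ_y = 22.00 MPa, ρ = 2480 kg/m³
  candidate P: σ_y = 194.0 MPa, ρ = 8940 kg/m³
  candidate F: σ_y = 134.0 MPa, ρ = 7064 kg/m³
  candidate D: σ_y = 406.0 MPa, ρ = 4533 kg/m³
  candidate Y: σ_y = 338.0 MPa, ρ = 2680 kg/m³
  candidate A: M = 9.23×10⁻³
  candidate Y: M = 6.86×10⁻³
  candidate D: M = 4.44×10⁻³
  candidate Z: M = 1.89×10⁻³
  candidate F: M = 1.64×10⁻³
  candidate P: M = 1.56×10⁻³
  candidate Q: M = 1.37×10⁻³
Highest index: candidate A.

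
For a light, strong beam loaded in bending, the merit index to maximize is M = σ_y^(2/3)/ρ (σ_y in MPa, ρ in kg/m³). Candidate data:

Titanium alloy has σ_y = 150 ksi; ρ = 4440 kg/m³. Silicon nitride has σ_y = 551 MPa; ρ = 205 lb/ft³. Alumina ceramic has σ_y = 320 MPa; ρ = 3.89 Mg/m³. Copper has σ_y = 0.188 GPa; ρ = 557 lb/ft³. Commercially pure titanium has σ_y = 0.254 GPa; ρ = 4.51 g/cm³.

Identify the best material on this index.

After converting to SI:
  titanium alloy: σ_y = 1034 MPa, ρ = 4440 kg/m³
  silicon nitride: σ_y = 551.0 MPa, ρ = 3284 kg/m³
  alumina ceramic: σ_y = 320.0 MPa, ρ = 3890 kg/m³
  copper: σ_y = 188.0 MPa, ρ = 8922 kg/m³
  commercially pure titanium: σ_y = 254.0 MPa, ρ = 4510 kg/m³
  titanium alloy: M = 23.0×10⁻³
  silicon nitride: M = 20.5×10⁻³
  alumina ceramic: M = 12.0×10⁻³
  commercially pure titanium: M = 8.89×10⁻³
  copper: M = 3.68×10⁻³
Titanium alloy has the largest M.

titanium alloy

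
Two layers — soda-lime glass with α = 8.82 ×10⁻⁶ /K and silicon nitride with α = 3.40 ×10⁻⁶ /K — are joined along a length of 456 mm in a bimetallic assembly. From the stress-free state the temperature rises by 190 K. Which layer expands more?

soda-lime glass

α(soda-lime glass) = 8.82×10⁻⁶/K vs α(silicon nitride) = 3.40×10⁻⁶/K.
Higher α expands more for the same ΔT: soda-lime glass.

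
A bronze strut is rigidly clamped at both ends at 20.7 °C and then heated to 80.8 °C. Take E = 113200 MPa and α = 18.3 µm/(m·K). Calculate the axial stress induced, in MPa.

E = 113200 MPa = 113.2 GPa.
ΔT = 60.10 K. Constrained thermal stress σ = E·α·ΔT = 113.2×10³ MPa × 18.3×10⁻⁶ × 60.10 = 125 MPa (compressive).

125 MPa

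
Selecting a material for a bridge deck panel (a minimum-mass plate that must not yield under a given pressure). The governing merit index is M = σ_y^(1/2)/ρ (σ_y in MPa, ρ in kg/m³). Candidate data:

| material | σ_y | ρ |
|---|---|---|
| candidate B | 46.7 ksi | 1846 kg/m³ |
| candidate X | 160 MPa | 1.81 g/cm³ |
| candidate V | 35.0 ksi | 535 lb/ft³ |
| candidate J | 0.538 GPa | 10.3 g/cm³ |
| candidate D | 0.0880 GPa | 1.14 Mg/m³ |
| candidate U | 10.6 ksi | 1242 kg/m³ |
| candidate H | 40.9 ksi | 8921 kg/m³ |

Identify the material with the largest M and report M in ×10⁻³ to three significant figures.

candidate B, M = 9.72×10⁻³

Putting every candidate on a common basis:
  candidate B: σ_y = 322.0 MPa, ρ = 1846 kg/m³
  candidate X: σ_y = 160.0 MPa, ρ = 1810 kg/m³
  candidate V: σ_y = 241.3 MPa, ρ = 8570 kg/m³
  candidate J: σ_y = 538.0 MPa, ρ = 10300 kg/m³
  candidate D: σ_y = 88.00 MPa, ρ = 1140 kg/m³
  candidate U: σ_y = 73.08 MPa, ρ = 1242 kg/m³
  candidate H: σ_y = 282.0 MPa, ρ = 8921 kg/m³
  candidate B: M = 9.72×10⁻³
  candidate D: M = 8.23×10⁻³
  candidate X: M = 6.99×10⁻³
  candidate U: M = 6.88×10⁻³
  candidate J: M = 2.25×10⁻³
  candidate H: M = 1.88×10⁻³
  candidate V: M = 1.81×10⁻³
Highest index: candidate B.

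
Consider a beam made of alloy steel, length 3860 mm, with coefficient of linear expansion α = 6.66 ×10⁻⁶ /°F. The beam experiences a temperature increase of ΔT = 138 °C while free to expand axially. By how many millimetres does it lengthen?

6.39 mm

Convert α: 6.66×10⁻⁶/°F × (9/5) = 12.0×10⁻⁶/K.
ΔL = α·L₀·ΔT = 12.0×10⁻⁶ × 3860 mm × 138.0 K = 6.39 mm.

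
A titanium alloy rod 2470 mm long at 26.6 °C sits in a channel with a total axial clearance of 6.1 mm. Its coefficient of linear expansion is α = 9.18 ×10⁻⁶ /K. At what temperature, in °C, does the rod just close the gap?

α·L₀·ΔT = 6.1 mm ⇒ ΔT = 6.1 / (9.18×10⁻⁶ × 2470.0) = 269.0 K.
T = 26.6 + 269.0 = 295.6 °C.

296 °C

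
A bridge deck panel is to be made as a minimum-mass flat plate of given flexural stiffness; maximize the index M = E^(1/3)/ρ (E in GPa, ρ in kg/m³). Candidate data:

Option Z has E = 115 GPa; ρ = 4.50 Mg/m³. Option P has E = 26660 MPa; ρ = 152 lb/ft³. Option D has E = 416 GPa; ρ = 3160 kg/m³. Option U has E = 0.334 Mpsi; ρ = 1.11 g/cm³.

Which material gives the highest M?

option D

After converting to SI:
  option Z: E = 115.0 GPa, ρ = 4500 kg/m³
  option P: E = 26.66 GPa, ρ = 2435 kg/m³
  option D: E = 416.0 GPa, ρ = 3160 kg/m³
  option U: E = 2.303 GPa, ρ = 1110 kg/m³
  option D: M = 2.36×10⁻³
  option P: M = 1.23×10⁻³
  option U: M = 1.19×10⁻³
  option Z: M = 1.08×10⁻³
Option D ranks first.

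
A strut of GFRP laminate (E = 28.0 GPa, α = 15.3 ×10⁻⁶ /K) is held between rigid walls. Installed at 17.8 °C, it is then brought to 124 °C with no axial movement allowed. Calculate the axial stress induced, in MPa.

45.5 MPa

ΔT = 106.2 K. Constrained thermal stress σ = E·α·ΔT = 28.00×10³ MPa × 15.3×10⁻⁶ × 106.2 = 45.5 MPa (compressive).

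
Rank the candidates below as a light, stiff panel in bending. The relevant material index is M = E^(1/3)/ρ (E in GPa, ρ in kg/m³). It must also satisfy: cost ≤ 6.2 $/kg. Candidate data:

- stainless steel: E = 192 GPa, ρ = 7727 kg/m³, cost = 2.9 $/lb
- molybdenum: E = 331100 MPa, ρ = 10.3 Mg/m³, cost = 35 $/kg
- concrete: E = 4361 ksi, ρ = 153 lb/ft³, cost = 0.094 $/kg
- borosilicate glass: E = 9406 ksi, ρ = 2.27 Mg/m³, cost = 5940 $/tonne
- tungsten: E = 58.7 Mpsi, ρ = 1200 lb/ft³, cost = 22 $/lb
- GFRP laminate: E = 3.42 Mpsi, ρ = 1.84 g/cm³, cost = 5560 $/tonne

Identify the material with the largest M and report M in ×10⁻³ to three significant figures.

Screen on constraints: cost ≤ 6.2 $/kg. Survivors: concrete, borosilicate glass, GFRP laminate.
Normalizing units and computing the index:
  concrete: E = 30.07 GPa, ρ = 2451 kg/m³
  borosilicate glass: E = 64.85 GPa, ρ = 2270 kg/m³
  GFRP laminate: E = 23.58 GPa, ρ = 1840 kg/m³
  borosilicate glass: M = 1.77×10⁻³
  GFRP laminate: M = 1.56×10⁻³
  concrete: M = 1.27×10⁻³
Highest index: borosilicate glass.

borosilicate glass, M = 1.77×10⁻³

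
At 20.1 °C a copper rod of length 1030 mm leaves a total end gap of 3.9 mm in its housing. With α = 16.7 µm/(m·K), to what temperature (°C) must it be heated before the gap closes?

α·L₀·ΔT = 3.9 mm ⇒ ΔT = 3.9 / (16.7×10⁻⁶ × 1030.0) = 226.7 K.
T = 20.1 + 226.7 = 246.8 °C.

247 °C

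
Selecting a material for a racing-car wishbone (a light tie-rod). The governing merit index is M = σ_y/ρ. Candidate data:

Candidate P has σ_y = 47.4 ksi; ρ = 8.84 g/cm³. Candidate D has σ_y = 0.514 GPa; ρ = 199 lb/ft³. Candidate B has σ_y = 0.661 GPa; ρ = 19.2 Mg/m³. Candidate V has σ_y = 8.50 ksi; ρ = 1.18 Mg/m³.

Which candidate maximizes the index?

candidate D

In SI units:
  candidate P: σ_y = 326.8 MPa, ρ = 8840 kg/m³
  candidate D: σ_y = 514.0 MPa, ρ = 3188 kg/m³
  candidate B: σ_y = 661.0 MPa, ρ = 19200 kg/m³
  candidate V: σ_y = 58.61 MPa, ρ = 1180 kg/m³
  candidate D: M = 161 kN·m/kg
  candidate V: M = 49.7 kN·m/kg
  candidate P: M = 37.0 kN·m/kg
  candidate B: M = 34.4 kN·m/kg
The maximum is for candidate D.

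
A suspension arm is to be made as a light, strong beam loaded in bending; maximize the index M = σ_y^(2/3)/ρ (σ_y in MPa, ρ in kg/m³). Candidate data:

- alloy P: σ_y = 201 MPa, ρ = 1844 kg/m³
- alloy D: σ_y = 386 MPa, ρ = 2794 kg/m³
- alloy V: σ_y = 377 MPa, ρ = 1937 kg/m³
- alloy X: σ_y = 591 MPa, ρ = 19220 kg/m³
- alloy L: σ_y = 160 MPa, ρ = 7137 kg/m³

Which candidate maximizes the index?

Per-candidate index values:
  alloy V: M = 26.9×10⁻³
  alloy D: M = 19.0×10⁻³
  alloy P: M = 18.6×10⁻³
  alloy L: M = 4.13×10⁻³
  alloy X: M = 3.66×10⁻³
Alloy V has the largest M.

alloy V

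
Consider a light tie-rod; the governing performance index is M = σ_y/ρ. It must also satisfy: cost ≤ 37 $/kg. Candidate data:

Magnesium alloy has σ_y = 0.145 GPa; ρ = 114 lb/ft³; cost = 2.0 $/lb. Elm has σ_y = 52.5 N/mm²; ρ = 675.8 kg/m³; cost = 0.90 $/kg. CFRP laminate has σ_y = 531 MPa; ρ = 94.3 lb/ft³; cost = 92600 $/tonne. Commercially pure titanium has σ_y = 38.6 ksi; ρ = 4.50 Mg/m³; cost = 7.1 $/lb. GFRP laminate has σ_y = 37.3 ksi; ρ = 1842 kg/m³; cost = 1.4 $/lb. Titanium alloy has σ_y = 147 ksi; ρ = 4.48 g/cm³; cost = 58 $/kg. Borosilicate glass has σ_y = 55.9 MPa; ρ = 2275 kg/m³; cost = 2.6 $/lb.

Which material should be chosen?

GFRP laminate

Screen on constraints: cost ≤ 37 $/kg. Survivors: magnesium alloy, elm, commercially pure titanium, GFRP laminate, borosilicate glass.
Normalizing units and computing the index:
  magnesium alloy: σ_y = 145.0 MPa, ρ = 1826 kg/m³
  elm: σ_y = 52.50 MPa, ρ = 675.8 kg/m³
  commercially pure titanium: σ_y = 266.1 MPa, ρ = 4500 kg/m³
  GFRP laminate: σ_y = 257.2 MPa, ρ = 1842 kg/m³
  borosilicate glass: σ_y = 55.90 MPa, ρ = 2275 kg/m³
  GFRP laminate: M = 140 kN·m/kg
  magnesium alloy: M = 79.4 kN·m/kg
  elm: M = 77.7 kN·m/kg
  commercially pure titanium: M = 59.1 kN·m/kg
  borosilicate glass: M = 24.6 kN·m/kg
GFRP laminate ranks first.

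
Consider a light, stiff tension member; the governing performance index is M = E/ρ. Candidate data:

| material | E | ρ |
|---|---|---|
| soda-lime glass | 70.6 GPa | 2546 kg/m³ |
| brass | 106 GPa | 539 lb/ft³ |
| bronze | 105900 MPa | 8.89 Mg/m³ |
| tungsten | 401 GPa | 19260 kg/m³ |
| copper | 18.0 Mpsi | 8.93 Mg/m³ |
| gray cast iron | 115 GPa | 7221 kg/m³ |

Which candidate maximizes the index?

soda-lime glass

After converting to SI:
  soda-lime glass: E = 70.60 GPa, ρ = 2546 kg/m³
  brass: E = 106.0 GPa, ρ = 8634 kg/m³
  bronze: E = 105.9 GPa, ρ = 8890 kg/m³
  tungsten: E = 401.0 GPa, ρ = 19260 kg/m³
  copper: E = 124.1 GPa, ρ = 8930 kg/m³
  gray cast iron: E = 115.0 GPa, ρ = 7221 kg/m³
  soda-lime glass: M = 27.7 MN·m/kg
  tungsten: M = 20.8 MN·m/kg
  gray cast iron: M = 15.9 MN·m/kg
  copper: M = 13.9 MN·m/kg
  brass: M = 12.3 MN·m/kg
  bronze: M = 11.9 MN·m/kg
The maximum is for soda-lime glass.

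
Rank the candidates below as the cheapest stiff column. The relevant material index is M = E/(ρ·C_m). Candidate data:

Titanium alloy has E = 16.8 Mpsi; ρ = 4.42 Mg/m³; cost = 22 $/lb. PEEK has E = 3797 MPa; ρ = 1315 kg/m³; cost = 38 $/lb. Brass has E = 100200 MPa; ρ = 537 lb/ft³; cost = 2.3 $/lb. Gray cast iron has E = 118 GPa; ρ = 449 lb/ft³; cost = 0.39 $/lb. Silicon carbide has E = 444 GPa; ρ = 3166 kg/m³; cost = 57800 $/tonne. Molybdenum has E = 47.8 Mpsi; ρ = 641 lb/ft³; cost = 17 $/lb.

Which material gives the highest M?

In SI units:
  titanium alloy: E = 115.8 GPa, ρ = 4420 kg/m³, cost = 48.50 $/kg
  PEEK: E = 3.797 GPa, ρ = 1315 kg/m³, cost = 83.77 $/kg
  brass: E = 100.2 GPa, ρ = 8602 kg/m³, cost = 5.071 $/kg
  gray cast iron: E = 118.0 GPa, ρ = 7192 kg/m³, cost = 0.8598 $/kg
  silicon carbide: E = 444.0 GPa, ρ = 3166 kg/m³, cost = 57.80 $/kg
  molybdenum: E = 329.6 GPa, ρ = 10270 kg/m³, cost = 37.48 $/kg
  gray cast iron: M = 19.1 MN·m per $
  silicon carbide: M = 2.43 MN·m per $
  brass: M = 2.30 MN·m per $
  molybdenum: M = 0.856 MN·m per $
  titanium alloy: M = 0.540 MN·m per $
  PEEK: M = 0.0345 MN·m per $
Gray cast iron ranks first.

gray cast iron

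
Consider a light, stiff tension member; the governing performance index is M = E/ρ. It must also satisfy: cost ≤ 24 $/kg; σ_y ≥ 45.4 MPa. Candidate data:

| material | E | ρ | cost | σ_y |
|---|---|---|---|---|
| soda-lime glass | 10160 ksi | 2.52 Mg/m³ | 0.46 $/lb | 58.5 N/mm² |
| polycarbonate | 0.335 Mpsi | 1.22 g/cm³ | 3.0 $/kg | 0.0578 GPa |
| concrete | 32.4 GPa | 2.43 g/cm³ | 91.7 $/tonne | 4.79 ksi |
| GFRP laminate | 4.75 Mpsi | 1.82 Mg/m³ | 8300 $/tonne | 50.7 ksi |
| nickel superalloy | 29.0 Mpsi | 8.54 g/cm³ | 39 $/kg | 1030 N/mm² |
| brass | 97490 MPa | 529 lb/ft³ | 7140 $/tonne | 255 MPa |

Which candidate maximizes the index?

soda-lime glass

Screen on constraints: cost ≤ 24 $/kg; σ_y ≥ 45.4 MPa. Survivors: soda-lime glass, polycarbonate, GFRP laminate, brass.
After converting to SI:
  soda-lime glass: E = 70.05 GPa, ρ = 2520 kg/m³
  polycarbonate: E = 2.310 GPa, ρ = 1220 kg/m³
  GFRP laminate: E = 32.75 GPa, ρ = 1820 kg/m³
  brass: E = 97.49 GPa, ρ = 8474 kg/m³
  soda-lime glass: M = 27.8 MN·m/kg
  GFRP laminate: M = 18.0 MN·m/kg
  brass: M = 11.5 MN·m/kg
  polycarbonate: M = 1.89 MN·m/kg
The maximum is for soda-lime glass.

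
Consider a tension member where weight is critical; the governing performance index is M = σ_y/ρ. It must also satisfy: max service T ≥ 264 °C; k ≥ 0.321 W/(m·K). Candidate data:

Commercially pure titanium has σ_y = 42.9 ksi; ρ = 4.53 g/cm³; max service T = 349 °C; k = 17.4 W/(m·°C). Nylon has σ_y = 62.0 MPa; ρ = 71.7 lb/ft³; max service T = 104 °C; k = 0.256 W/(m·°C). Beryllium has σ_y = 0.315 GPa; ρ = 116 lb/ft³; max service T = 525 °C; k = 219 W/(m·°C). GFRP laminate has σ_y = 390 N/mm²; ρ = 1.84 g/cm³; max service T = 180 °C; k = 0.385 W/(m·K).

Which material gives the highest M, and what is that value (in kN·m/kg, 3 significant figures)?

beryllium, M = 170 kN·m/kg

Screen on constraints: max service T ≥ 264 °C; k ≥ 0.321 W/(m·K). Survivors: commercially pure titanium, beryllium.
Convert each candidate to consistent units, then evaluate M:
  commercially pure titanium: σ_y = 295.8 MPa, ρ = 4530 kg/m³
  beryllium: σ_y = 315.0 MPa, ρ = 1858 kg/m³
  beryllium: M = 170 kN·m/kg
  commercially pure titanium: M = 65.3 kN·m/kg
Beryllium ranks first.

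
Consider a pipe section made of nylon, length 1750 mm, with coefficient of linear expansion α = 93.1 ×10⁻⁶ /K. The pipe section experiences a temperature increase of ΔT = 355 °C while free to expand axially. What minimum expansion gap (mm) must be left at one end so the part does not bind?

ΔL = α·L₀·ΔT = 93.1×10⁻⁶ × 1750 mm × 355.0 K = 57.8 mm.

57.8 mm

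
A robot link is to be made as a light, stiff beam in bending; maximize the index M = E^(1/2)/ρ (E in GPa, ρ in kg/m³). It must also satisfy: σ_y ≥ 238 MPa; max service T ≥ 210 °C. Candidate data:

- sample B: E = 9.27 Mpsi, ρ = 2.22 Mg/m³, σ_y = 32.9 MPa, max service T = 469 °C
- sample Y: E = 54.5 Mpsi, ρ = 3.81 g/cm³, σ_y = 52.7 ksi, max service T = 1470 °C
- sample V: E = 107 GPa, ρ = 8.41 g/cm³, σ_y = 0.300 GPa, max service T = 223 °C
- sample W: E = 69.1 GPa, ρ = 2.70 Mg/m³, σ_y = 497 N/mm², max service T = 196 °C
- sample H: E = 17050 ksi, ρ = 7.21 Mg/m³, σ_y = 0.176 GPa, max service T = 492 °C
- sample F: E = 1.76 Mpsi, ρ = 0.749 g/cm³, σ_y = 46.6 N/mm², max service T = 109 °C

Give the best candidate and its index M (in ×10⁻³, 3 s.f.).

sample Y, M = 5.09×10⁻³

Screen on constraints: σ_y ≥ 238 MPa; max service T ≥ 210 °C. Survivors: sample Y, sample V.
Normalizing units and computing the index:
  sample Y: E = 375.8 GPa, ρ = 3810 kg/m³
  sample V: E = 107.0 GPa, ρ = 8410 kg/m³
  sample Y: M = 5.09×10⁻³
  sample V: M = 1.23×10⁻³
Highest index: sample Y.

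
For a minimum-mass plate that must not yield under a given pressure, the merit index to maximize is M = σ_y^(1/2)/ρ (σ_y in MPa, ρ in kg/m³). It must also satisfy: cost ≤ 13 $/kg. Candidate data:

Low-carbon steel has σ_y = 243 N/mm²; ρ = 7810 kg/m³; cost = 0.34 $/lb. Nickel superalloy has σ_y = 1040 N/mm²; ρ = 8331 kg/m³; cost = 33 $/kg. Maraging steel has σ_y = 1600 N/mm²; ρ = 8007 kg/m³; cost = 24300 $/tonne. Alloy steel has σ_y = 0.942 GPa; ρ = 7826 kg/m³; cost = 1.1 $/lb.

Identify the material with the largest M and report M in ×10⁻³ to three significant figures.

alloy steel, M = 3.92×10⁻³

Screen on constraints: cost ≤ 13 $/kg. Survivors: low-carbon steel, alloy steel.
After converting to SI:
  low-carbon steel: σ_y = 243.0 MPa, ρ = 7810 kg/m³
  alloy steel: σ_y = 942.0 MPa, ρ = 7826 kg/m³
  alloy steel: M = 3.92×10⁻³
  low-carbon steel: M = 2.00×10⁻³
Alloy steel has the largest M.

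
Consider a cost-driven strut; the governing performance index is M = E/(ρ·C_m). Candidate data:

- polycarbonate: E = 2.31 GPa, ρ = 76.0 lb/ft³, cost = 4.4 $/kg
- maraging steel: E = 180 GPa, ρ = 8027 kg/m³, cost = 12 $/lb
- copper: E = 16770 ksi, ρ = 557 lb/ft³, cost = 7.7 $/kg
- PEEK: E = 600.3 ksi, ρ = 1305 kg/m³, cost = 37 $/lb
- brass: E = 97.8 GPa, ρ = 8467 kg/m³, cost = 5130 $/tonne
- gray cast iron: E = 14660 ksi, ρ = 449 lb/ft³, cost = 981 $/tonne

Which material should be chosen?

gray cast iron

After converting to SI:
  polycarbonate: E = 2.310 GPa, ρ = 1217 kg/m³, cost = 4.400 $/kg
  maraging steel: E = 180.0 GPa, ρ = 8027 kg/m³, cost = 26.46 $/kg
  copper: E = 115.6 GPa, ρ = 8922 kg/m³, cost = 7.700 $/kg
  PEEK: E = 4.139 GPa, ρ = 1305 kg/m³, cost = 81.57 $/kg
  brass: E = 97.80 GPa, ρ = 8467 kg/m³, cost = 5.130 $/kg
  gray cast iron: E = 101.1 GPa, ρ = 7192 kg/m³, cost = 0.9810 $/kg
  gray cast iron: M = 14.3 MN·m per $
  brass: M = 2.25 MN·m per $
  copper: M = 1.68 MN·m per $
  maraging steel: M = 0.848 MN·m per $
  polycarbonate: M = 0.431 MN·m per $
  PEEK: M = 0.0389 MN·m per $
Gray cast iron ranks first.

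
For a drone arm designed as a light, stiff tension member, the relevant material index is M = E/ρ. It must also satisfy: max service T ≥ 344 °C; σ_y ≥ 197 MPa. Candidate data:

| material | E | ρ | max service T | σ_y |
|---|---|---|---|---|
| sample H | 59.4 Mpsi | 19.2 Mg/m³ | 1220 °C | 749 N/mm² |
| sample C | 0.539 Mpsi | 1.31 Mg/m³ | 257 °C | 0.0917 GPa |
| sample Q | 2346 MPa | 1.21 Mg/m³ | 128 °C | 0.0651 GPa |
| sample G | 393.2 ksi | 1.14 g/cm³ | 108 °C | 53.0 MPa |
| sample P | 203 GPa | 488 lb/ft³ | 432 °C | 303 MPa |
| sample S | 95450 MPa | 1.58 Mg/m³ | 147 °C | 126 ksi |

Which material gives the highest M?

Screen on constraints: max service T ≥ 344 °C; σ_y ≥ 197 MPa. Survivors: sample H, sample P.
Putting every candidate on a common basis:
  sample H: E = 409.5 GPa, ρ = 19200 kg/m³
  sample P: E = 203.0 GPa, ρ = 7817 kg/m³
  sample P: M = 26.0 MN·m/kg
  sample H: M = 21.3 MN·m/kg
Sample P has the largest M.

sample P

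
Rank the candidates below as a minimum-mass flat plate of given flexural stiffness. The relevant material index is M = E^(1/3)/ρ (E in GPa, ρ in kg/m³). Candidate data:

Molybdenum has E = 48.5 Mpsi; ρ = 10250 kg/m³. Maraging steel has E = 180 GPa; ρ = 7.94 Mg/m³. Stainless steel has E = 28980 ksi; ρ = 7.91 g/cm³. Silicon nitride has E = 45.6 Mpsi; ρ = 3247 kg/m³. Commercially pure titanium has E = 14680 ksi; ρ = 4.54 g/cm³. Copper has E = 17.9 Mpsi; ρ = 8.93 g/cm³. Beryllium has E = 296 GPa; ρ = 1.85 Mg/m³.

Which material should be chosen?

Putting every candidate on a common basis:
  molybdenum: E = 334.4 GPa, ρ = 10250 kg/m³
  maraging steel: E = 180.0 GPa, ρ = 7940 kg/m³
  stainless steel: E = 199.8 GPa, ρ = 7910 kg/m³
  silicon nitride: E = 314.4 GPa, ρ = 3247 kg/m³
  commercially pure titanium: E = 101.2 GPa, ρ = 4540 kg/m³
  copper: E = 123.4 GPa, ρ = 8930 kg/m³
  beryllium: E = 296.0 GPa, ρ = 1850 kg/m³
  beryllium: M = 3.60×10⁻³
  silicon nitride: M = 2.09×10⁻³
  commercially pure titanium: M = 1.03×10⁻³
  stainless steel: M = 0.739×10⁻³
  maraging steel: M = 0.711×10⁻³
  molybdenum: M = 0.677×10⁻³
  copper: M = 0.558×10⁻³
Highest index: beryllium.

beryllium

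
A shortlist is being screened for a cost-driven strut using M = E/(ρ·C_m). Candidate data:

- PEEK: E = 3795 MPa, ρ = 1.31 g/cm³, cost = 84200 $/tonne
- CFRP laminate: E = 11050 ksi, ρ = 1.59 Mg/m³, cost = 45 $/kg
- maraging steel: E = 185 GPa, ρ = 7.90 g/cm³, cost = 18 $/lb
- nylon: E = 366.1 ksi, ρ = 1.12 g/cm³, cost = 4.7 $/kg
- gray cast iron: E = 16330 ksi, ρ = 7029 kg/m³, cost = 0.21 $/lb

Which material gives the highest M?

gray cast iron

After converting to SI:
  PEEK: E = 3.795 GPa, ρ = 1310 kg/m³, cost = 84.20 $/kg
  CFRP laminate: E = 76.19 GPa, ρ = 1590 kg/m³, cost = 45.00 $/kg
  maraging steel: E = 185.0 GPa, ρ = 7900 kg/m³, cost = 39.68 $/kg
  nylon: E = 2.524 GPa, ρ = 1120 kg/m³, cost = 4.700 $/kg
  gray cast iron: E = 112.6 GPa, ρ = 7029 kg/m³, cost = 0.4630 $/kg
  gray cast iron: M = 34.6 MN·m per $
  CFRP laminate: M = 1.06 MN·m per $
  maraging steel: M = 0.590 MN·m per $
  nylon: M = 0.480 MN·m per $
  PEEK: M = 0.0344 MN·m per $
Gray cast iron has the largest M.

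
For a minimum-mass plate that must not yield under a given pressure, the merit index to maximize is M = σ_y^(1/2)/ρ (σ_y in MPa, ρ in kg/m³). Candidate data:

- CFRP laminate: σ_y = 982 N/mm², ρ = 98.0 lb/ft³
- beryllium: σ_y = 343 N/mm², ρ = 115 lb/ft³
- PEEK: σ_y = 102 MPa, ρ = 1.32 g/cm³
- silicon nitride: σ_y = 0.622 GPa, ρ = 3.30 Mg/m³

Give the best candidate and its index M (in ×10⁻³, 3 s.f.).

CFRP laminate, M = 20.0×10⁻³

After converting to SI:
  CFRP laminate: σ_y = 982.0 MPa, ρ = 1570 kg/m³
  beryllium: σ_y = 343.0 MPa, ρ = 1842 kg/m³
  PEEK: σ_y = 102.0 MPa, ρ = 1320 kg/m³
  silicon nitride: σ_y = 622.0 MPa, ρ = 3300 kg/m³
  CFRP laminate: M = 20.0×10⁻³
  beryllium: M = 10.1×10⁻³
  PEEK: M = 7.65×10⁻³
  silicon nitride: M = 7.56×10⁻³
CFRP laminate ranks first.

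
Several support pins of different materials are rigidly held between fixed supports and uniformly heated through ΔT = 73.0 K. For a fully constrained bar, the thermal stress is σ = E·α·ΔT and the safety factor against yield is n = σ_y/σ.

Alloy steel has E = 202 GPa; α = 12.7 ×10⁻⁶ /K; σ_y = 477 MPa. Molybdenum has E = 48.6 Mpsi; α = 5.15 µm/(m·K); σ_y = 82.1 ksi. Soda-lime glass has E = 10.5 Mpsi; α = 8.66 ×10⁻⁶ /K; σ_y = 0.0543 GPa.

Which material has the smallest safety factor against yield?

soda-lime glass

Per material, after unit conversion:
  alloy steel: E = 202.0, α = 12.7, σ_y = 477.0 → σ = 187 MPa, n = 2.55
  molybdenum: E = 335.1, α = 5.15, σ_y = 566.1 → σ = 126 MPa, n = 4.49
  soda-lime glass: E = 72.39, α = 8.66, σ_y = 54.30 → σ = 45.8 MPa, n = 1.19
The minimum is soda-lime glass at n = 1.19.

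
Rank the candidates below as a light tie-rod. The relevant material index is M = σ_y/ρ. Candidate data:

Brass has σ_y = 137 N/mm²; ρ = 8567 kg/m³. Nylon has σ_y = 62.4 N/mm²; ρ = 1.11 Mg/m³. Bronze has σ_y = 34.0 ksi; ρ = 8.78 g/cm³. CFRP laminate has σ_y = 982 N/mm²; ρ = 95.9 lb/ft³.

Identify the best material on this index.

CFRP laminate

In SI units:
  brass: σ_y = 137.0 MPa, ρ = 8567 kg/m³
  nylon: σ_y = 62.40 MPa, ρ = 1110 kg/m³
  bronze: σ_y = 234.4 MPa, ρ = 8780 kg/m³
  CFRP laminate: σ_y = 982.0 MPa, ρ = 1536 kg/m³
  CFRP laminate: M = 639 kN·m/kg
  nylon: M = 56.2 kN·m/kg
  bronze: M = 26.7 kN·m/kg
  brass: M = 16.0 kN·m/kg
CFRP laminate has the largest M.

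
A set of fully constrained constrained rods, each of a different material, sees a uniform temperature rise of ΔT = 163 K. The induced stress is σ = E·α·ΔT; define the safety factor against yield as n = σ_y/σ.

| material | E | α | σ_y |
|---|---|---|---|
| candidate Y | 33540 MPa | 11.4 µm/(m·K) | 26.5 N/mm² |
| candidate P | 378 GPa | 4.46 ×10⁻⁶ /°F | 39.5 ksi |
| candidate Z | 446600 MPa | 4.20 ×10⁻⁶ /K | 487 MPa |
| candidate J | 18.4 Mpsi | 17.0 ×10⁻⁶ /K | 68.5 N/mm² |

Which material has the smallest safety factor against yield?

candidate J

With everything in SI (GPa, ×10⁻⁶/K, MPa):
  candidate Y: E = 33.54, α = 11.4, σ_y = 26.50 → σ = 62.3 MPa, n = 0.425
  candidate P: E = 378.0, α = 8.03, σ_y = 272.3 → σ = 495 MPa, n = 0.551
  candidate Z: E = 446.6, α = 4.20, σ_y = 487.0 → σ = 306 MPa, n = 1.59
  candidate J: E = 126.9, α = 17.0, σ_y = 68.50 → σ = 352 MPa, n = 0.195
Smallest n: candidate J with n = 0.195.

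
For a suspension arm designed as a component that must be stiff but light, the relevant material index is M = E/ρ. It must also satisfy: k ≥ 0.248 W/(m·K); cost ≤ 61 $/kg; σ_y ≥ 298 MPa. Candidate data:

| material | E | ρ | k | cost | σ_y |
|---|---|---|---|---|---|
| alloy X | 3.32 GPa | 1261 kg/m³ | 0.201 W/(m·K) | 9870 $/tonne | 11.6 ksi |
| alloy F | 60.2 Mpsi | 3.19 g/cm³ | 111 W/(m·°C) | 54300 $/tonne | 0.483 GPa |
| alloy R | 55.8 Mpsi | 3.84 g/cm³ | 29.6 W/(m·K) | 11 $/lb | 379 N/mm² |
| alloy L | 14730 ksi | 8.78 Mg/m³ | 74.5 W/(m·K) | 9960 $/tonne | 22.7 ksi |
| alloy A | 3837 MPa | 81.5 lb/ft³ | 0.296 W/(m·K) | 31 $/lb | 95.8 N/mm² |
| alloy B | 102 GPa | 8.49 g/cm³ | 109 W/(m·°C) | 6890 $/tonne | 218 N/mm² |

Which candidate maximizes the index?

alloy F

Screen on constraints: k ≥ 0.248 W/(m·K); cost ≤ 61 $/kg; σ_y ≥ 298 MPa. Survivors: alloy F, alloy R.
Putting every candidate on a common basis:
  alloy F: E = 415.1 GPa, ρ = 3190 kg/m³
  alloy R: E = 384.7 GPa, ρ = 3840 kg/m³
  alloy F: M = 130 MN·m/kg
  alloy R: M = 100 MN·m/kg
Alloy F ranks first.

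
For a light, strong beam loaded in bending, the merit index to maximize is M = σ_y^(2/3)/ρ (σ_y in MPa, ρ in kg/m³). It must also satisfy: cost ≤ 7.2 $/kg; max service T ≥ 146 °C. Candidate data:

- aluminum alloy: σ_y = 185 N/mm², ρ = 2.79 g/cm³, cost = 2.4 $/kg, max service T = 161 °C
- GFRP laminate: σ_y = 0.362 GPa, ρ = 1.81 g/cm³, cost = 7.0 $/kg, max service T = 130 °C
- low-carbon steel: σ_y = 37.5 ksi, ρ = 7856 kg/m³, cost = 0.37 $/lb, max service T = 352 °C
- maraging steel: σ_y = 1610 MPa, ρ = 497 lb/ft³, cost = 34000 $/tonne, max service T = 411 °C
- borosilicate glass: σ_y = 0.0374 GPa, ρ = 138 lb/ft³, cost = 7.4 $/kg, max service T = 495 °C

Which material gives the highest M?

aluminum alloy

Screen on constraints: cost ≤ 7.2 $/kg; max service T ≥ 146 °C. Survivors: aluminum alloy, low-carbon steel.
Putting every candidate on a common basis:
  aluminum alloy: σ_y = 185.0 MPa, ρ = 2790 kg/m³
  low-carbon steel: σ_y = 258.6 MPa, ρ = 7856 kg/m³
  aluminum alloy: M = 11.6×10⁻³
  low-carbon steel: M = 5.17×10⁻³
Aluminum alloy has the largest M.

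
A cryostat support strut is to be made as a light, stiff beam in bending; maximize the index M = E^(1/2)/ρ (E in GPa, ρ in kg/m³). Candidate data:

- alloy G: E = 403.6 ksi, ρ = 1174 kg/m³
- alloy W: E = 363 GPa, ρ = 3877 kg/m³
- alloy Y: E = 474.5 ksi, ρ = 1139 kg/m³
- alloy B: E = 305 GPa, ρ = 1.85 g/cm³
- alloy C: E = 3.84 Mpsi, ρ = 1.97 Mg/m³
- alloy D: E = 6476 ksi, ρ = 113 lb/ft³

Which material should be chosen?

alloy B

Convert each candidate to consistent units, then evaluate M:
  alloy G: E = 2.783 GPa, ρ = 1174 kg/m³
  alloy W: E = 363.0 GPa, ρ = 3877 kg/m³
  alloy Y: E = 3.272 GPa, ρ = 1139 kg/m³
  alloy B: E = 305.0 GPa, ρ = 1850 kg/m³
  alloy C: E = 26.48 GPa, ρ = 1970 kg/m³
  alloy D: E = 44.65 GPa, ρ = 1810 kg/m³
  alloy B: M = 9.44×10⁻³
  alloy W: M = 4.91×10⁻³
  alloy D: M = 3.69×10⁻³
  alloy C: M = 2.61×10⁻³
  alloy Y: M = 1.59×10⁻³
  alloy G: M = 1.42×10⁻³
Alloy B ranks first.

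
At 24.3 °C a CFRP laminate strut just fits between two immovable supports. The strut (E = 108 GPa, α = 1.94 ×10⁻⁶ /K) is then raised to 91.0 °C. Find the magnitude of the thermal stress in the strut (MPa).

14.0 MPa

ΔT = 66.70 K. Constrained thermal stress σ = E·α·ΔT = 108.0×10³ MPa × 1.94×10⁻⁶ × 66.70 = 14.0 MPa (compressive).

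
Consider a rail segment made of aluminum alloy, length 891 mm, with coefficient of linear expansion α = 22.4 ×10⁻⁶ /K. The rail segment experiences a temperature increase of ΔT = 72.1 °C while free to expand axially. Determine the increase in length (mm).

ΔL = α·L₀·ΔT = 22.4×10⁻⁶ × 891 mm × 72.10 K = 1.44 mm.

1.44 mm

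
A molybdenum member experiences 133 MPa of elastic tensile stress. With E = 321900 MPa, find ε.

4.13×10⁻⁴

E = 321900 MPa = 321.9 GPa = 321900 MPa.
ε = σ/E = 133 / 321900 = 4.13×10⁻⁴.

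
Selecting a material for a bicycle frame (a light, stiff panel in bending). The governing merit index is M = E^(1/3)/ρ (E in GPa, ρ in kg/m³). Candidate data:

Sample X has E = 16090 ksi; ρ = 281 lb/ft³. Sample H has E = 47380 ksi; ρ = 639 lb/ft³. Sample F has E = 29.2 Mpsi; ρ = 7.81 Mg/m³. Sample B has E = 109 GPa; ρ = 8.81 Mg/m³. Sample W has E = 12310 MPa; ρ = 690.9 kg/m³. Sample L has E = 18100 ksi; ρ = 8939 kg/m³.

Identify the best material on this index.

Normalizing units and computing the index:
  sample X: E = 110.9 GPa, ρ = 4501 kg/m³
  sample H: E = 326.7 GPa, ρ = 10240 kg/m³
  sample F: E = 201.3 GPa, ρ = 7810 kg/m³
  sample B: E = 109.0 GPa, ρ = 8810 kg/m³
  sample W: E = 12.31 GPa, ρ = 690.9 kg/m³
  sample L: E = 124.8 GPa, ρ = 8939 kg/m³
  sample W: M = 3.34×10⁻³
  sample X: M = 1.07×10⁻³
  sample F: M = 0.750×10⁻³
  sample H: M = 0.673×10⁻³
  sample L: M = 0.559×10⁻³
  sample B: M = 0.542×10⁻³
Sample W ranks first.

sample W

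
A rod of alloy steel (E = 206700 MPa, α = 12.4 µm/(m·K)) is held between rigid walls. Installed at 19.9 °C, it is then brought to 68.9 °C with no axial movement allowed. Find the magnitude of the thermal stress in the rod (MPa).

126 MPa

E = 206700 MPa = 206.7 GPa.
ΔT = 49.00 K. Constrained thermal stress σ = E·α·ΔT = 206.7×10³ MPa × 12.4×10⁻⁶ × 49.00 = 126 MPa (compressive).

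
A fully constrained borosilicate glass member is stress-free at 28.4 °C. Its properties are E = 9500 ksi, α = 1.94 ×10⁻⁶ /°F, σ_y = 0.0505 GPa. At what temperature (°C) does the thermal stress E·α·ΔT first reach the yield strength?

249 °C

E = 9500 ksi = 65.50 GPa.
α = 1.94×10⁻⁶/°F × 9/5 = 3.49×10⁻⁶/K.
σ_y = 0.0505 GPa = 50.50 MPa.
E·α·ΔT = 50.50 MPa ⇒ ΔT = 50.50 / (65.50×10³ × 3.49×10⁻⁶) = 220.8 K.
T = 28.4 + 220.8 = 249.2 °C.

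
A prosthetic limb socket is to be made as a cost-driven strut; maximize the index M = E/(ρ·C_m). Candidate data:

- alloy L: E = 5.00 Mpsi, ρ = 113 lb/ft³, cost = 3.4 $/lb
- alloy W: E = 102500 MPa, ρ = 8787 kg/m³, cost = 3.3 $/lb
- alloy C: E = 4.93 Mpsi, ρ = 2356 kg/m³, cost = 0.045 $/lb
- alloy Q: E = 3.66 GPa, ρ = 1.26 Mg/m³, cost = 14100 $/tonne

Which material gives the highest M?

alloy C

Normalizing units and computing the index:
  alloy L: E = 34.47 GPa, ρ = 1810 kg/m³, cost = 7.496 $/kg
  alloy W: E = 102.5 GPa, ρ = 8787 kg/m³, cost = 7.275 $/kg
  alloy C: E = 33.99 GPa, ρ = 2356 kg/m³, cost = 0.09921 $/kg
  alloy Q: E = 3.660 GPa, ρ = 1260 kg/m³, cost = 14.10 $/kg
  alloy C: M = 145 MN·m per $
  alloy L: M = 2.54 MN·m per $
  alloy W: M = 1.60 MN·m per $
  alloy Q: M = 0.206 MN·m per $
The maximum is for alloy C.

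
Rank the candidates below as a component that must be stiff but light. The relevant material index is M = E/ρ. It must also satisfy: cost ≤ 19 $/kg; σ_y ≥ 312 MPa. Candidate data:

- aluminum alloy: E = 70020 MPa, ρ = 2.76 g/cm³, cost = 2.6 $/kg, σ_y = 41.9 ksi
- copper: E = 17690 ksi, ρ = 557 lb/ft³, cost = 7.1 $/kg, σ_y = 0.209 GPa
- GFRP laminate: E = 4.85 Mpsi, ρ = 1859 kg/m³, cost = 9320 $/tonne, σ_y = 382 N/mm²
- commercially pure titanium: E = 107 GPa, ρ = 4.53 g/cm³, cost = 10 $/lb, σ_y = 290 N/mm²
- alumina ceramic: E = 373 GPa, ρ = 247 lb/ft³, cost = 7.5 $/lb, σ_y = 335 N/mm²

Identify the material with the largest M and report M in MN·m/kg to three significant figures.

alumina ceramic, M = 94.3 MN·m/kg

Screen on constraints: cost ≤ 19 $/kg; σ_y ≥ 312 MPa. Survivors: GFRP laminate, alumina ceramic.
In SI units:
  GFRP laminate: E = 33.44 GPa, ρ = 1859 kg/m³
  alumina ceramic: E = 373.0 GPa, ρ = 3957 kg/m³
  alumina ceramic: M = 94.3 MN·m/kg
  GFRP laminate: M = 18.0 MN·m/kg
Alumina ceramic ranks first.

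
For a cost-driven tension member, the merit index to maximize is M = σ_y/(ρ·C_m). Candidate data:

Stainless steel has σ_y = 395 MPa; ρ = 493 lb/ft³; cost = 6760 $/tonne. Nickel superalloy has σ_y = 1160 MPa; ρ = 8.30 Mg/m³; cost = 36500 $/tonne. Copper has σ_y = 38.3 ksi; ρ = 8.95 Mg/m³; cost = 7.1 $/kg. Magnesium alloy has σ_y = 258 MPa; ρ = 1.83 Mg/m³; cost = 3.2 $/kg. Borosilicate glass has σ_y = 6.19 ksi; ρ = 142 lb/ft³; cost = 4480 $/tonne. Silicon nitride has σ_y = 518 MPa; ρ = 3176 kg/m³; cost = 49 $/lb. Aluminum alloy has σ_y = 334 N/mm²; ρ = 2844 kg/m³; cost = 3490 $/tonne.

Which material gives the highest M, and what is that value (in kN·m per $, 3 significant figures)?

magnesium alloy, M = 44.1 kN·m per $

Putting every candidate on a common basis:
  stainless steel: σ_y = 395.0 MPa, ρ = 7897 kg/m³, cost = 6.760 $/kg
  nickel superalloy: σ_y = 1160 MPa, ρ = 8300 kg/m³, cost = 36.50 $/kg
  copper: σ_y = 264.1 MPa, ρ = 8950 kg/m³, cost = 7.100 $/kg
  magnesium alloy: σ_y = 258.0 MPa, ρ = 1830 kg/m³, cost = 3.200 $/kg
  borosilicate glass: σ_y = 42.68 MPa, ρ = 2275 kg/m³, cost = 4.480 $/kg
  silicon nitride: σ_y = 518.0 MPa, ρ = 3176 kg/m³, cost = 108.0 $/kg
  aluminum alloy: σ_y = 334.0 MPa, ρ = 2844 kg/m³, cost = 3.490 $/kg
  magnesium alloy: M = 44.1 kN·m per $
  aluminum alloy: M = 33.7 kN·m per $
  stainless steel: M = 7.40 kN·m per $
  borosilicate glass: M = 4.19 kN·m per $
  copper: M = 4.16 kN·m per $
  nickel superalloy: M = 3.83 kN·m per $
  silicon nitride: M = 1.51 kN·m per $
Magnesium alloy ranks first.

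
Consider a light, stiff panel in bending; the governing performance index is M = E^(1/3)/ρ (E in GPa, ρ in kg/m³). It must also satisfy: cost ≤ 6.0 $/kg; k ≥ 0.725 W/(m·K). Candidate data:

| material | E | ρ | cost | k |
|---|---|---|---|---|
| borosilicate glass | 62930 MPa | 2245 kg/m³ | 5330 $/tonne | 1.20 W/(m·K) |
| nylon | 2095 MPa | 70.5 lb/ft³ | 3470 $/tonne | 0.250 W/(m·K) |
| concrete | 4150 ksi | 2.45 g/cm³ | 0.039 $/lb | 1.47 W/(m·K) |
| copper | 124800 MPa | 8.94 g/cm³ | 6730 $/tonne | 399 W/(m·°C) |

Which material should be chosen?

Screen on constraints: cost ≤ 6.0 $/kg; k ≥ 0.725 W/(m·K). Survivors: borosilicate glass, concrete.
Convert each candidate to consistent units, then evaluate M:
  borosilicate glass: E = 62.93 GPa, ρ = 2245 kg/m³
  concrete: E = 28.61 GPa, ρ = 2450 kg/m³
  borosilicate glass: M = 1.77×10⁻³
  concrete: M = 1.25×10⁻³
Borosilicate glass has the largest M.

borosilicate glass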